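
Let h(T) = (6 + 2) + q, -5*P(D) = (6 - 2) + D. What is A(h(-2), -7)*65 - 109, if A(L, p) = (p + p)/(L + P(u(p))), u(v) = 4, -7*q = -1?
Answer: -56811/229 ≈ -248.08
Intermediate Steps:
q = ⅐ (q = -⅐*(-1) = ⅐ ≈ 0.14286)
P(D) = -⅘ - D/5 (P(D) = -((6 - 2) + D)/5 = -(4 + D)/5 = -⅘ - D/5)
h(T) = 57/7 (h(T) = (6 + 2) + ⅐ = 8 + ⅐ = 57/7)
A(L, p) = 2*p/(-8/5 + L) (A(L, p) = (p + p)/(L + (-⅘ - ⅕*4)) = (2*p)/(L + (-⅘ - ⅘)) = (2*p)/(L - 8/5) = (2*p)/(-8/5 + L) = 2*p/(-8/5 + L))
A(h(-2), -7)*65 - 109 = (10*(-7)/(-8 + 5*(57/7)))*65 - 109 = (10*(-7)/(-8 + 285/7))*65 - 109 = (10*(-7)/(229/7))*65 - 109 = (10*(-7)*(7/229))*65 - 109 = -490/229*65 - 109 = -31850/229 - 109 = -56811/229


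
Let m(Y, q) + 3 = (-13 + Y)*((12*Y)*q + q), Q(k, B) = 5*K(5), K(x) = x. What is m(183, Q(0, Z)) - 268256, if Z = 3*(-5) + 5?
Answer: 9068991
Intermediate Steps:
Z = -10 (Z = -15 + 5 = -10)
Q(k, B) = 25 (Q(k, B) = 5*5 = 25)
m(Y, q) = -3 + (-13 + Y)*(q + 12*Y*q) (m(Y, q) = -3 + (-13 + Y)*((12*Y)*q + q) = -3 + (-13 + Y)*(12*Y*q + q) = -3 + (-13 + Y)*(q + 12*Y*q))
m(183, Q(0, Z)) - 268256 = (-3 - 13*25 - 155*183*25 + 12*25*183**2) - 268256 = (-3 - 325 - 709125 + 12*25*33489) - 268256 = (-3 - 325 - 709125 + 10046700) - 268256 = 9337247 - 268256 = 9068991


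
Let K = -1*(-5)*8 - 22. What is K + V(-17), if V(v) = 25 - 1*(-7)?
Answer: 50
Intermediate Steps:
K = 18 (K = 5*8 - 22 = 40 - 22 = 18)
V(v) = 32 (V(v) = 25 + 7 = 32)
K + V(-17) = 18 + 32 = 50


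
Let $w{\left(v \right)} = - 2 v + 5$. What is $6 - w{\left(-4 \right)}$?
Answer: $-7$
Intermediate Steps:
$w{\left(v \right)} = 5 - 2 v$
$6 - w{\left(-4 \right)} = 6 - \left(5 - -8\right) = 6 - \left(5 + 8\right) = 6 - 13 = -7$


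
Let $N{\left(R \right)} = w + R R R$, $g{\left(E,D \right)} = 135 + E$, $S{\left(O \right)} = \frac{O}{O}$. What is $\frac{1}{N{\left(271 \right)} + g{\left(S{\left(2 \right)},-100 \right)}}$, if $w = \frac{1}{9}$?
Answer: $\frac{9}{179123824} \approx 5.0245 \cdot 10^{-8}$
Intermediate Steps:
$S{\left(O \right)} = 1$
$w = \frac{1}{9} \approx 0.11111$
$N{\left(R \right)} = \frac{1}{9} + R^{3}$ ($N{\left(R \right)} = \frac{1}{9} + R R R = \frac{1}{9} + R^{2} R = \frac{1}{9} + R^{3}$)
$\frac{1}{N{\left(271 \right)} + g{\left(S{\left(2 \right)},-100 \right)}} = \frac{1}{\left(\frac{1}{9} + 271^{3}\right) + \left(135 + 1\right)} = \frac{1}{\left(\frac{1}{9} + 19902511\right) + 136} = \frac{1}{\frac{179122600}{9} + 136} = \frac{1}{\frac{179123824}{9}} = \frac{9}{179123824}$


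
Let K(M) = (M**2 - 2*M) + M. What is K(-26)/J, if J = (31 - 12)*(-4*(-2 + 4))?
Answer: -351/76 ≈ -4.6184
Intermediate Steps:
K(M) = M**2 - M
J = -152 (J = 19*(-4*2) = 19*(-8) = -152)
K(-26)/J = -26*(-1 - 26)/(-152) = -26*(-27)*(-1/152) = 702*(-1/152) = -351/76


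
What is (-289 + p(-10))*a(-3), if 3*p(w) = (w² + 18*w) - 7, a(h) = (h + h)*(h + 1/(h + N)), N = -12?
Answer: -29256/5 ≈ -5851.2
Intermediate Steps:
a(h) = 2*h*(h + 1/(-12 + h)) (a(h) = (h + h)*(h + 1/(h - 12)) = (2*h)*(h + 1/(-12 + h)) = 2*h*(h + 1/(-12 + h)))
p(w) = -7/3 + 6*w + w²/3 (p(w) = ((w² + 18*w) - 7)/3 = (-7 + w² + 18*w)/3 = -7/3 + 6*w + w²/3)
(-289 + p(-10))*a(-3) = (-289 + (-7/3 + 6*(-10) + (⅓)*(-10)²))*(2*(-3)*(1 + (-3)² - 12*(-3))/(-12 - 3)) = (-289 + (-7/3 - 60 + (⅓)*100))*(2*(-3)*(1 + 9 + 36)/(-15)) = (-289 + (-7/3 - 60 + 100/3))*(2*(-3)*(-1/15)*46) = (-289 - 29)*(92/5) = -318*92/5 = -29256/5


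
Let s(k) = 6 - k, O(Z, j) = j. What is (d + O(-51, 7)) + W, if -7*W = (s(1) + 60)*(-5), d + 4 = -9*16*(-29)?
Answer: 29578/7 ≈ 4225.4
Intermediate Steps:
d = 4172 (d = -4 - 9*16*(-29) = -4 - 144*(-29) = -4 + 4176 = 4172)
W = 325/7 (W = -((6 - 1*1) + 60)*(-5)/7 = -((6 - 1) + 60)*(-5)/7 = -(5 + 60)*(-5)/7 = -65*(-5)/7 = -1/7*(-325) = 325/7 ≈ 46.429)
(d + O(-51, 7)) + W = (4172 + 7) + 325/7 = 4179 + 325/7 = 29578/7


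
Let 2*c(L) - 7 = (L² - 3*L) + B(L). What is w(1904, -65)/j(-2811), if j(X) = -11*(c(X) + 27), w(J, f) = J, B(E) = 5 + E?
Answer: -3808/86981499 ≈ -4.3779e-5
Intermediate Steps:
c(L) = 6 + L²/2 - L (c(L) = 7/2 + ((L² - 3*L) + (5 + L))/2 = 7/2 + (5 + L² - 2*L)/2 = 7/2 + (5/2 + L²/2 - L) = 6 + L²/2 - L)
j(X) = -363 + 11*X - 11*X²/2 (j(X) = -11*((6 + X²/2 - X) + 27) = -11*(33 + X²/2 - X) = -363 + 11*X - 11*X²/2)
w(1904, -65)/j(-2811) = 1904/(-363 + 11*(-2811) - 11/2*(-2811)²) = 1904/(-363 - 30921 - 11/2*7901721) = 1904/(-363 - 30921 - 86918931/2) = 1904/(-86981499/2) = 1904*(-2/86981499) = -3808/86981499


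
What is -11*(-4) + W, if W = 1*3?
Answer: 47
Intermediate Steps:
W = 3
-11*(-4) + W = -11*(-4) + 3 = 44 + 3 = 47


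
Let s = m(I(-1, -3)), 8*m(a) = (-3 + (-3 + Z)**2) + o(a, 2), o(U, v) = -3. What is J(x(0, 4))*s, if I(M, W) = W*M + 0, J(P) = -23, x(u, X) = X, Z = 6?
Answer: -69/8 ≈ -8.6250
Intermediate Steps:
I(M, W) = M*W (I(M, W) = M*W + 0 = M*W)
m(a) = 3/8 (m(a) = ((-3 + (-3 + 6)**2) - 3)/8 = ((-3 + 3**2) - 3)/8 = ((-3 + 9) - 3)/8 = (6 - 3)/8 = (1/8)*3 = 3/8)
s = 3/8 ≈ 0.37500
J(x(0, 4))*s = -23*3/8 = -69/8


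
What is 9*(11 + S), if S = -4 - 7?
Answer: 0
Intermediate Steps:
S = -11
9*(11 + S) = 9*(11 - 11) = 9*0 = 0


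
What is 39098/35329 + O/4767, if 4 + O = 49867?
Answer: 92761433/8019683 ≈ 11.567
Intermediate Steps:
O = 49863 (O = -4 + 49867 = 49863)
39098/35329 + O/4767 = 39098/35329 + 49863/4767 = 39098*(1/35329) + 49863*(1/4767) = 39098/35329 + 16621/1589 = 92761433/8019683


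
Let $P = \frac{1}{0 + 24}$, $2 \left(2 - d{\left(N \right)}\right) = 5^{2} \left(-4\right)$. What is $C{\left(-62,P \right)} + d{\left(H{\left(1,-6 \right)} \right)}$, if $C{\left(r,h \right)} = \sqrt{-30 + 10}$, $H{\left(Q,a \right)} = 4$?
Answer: $52 + 2 i \sqrt{5} \approx 52.0 + 4.4721 i$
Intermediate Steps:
$d{\left(N \right)} = 52$ ($d{\left(N \right)} = 2 - \frac{5^{2} \left(-4\right)}{2} = 2 - \frac{25 \left(-4\right)}{2} = 2 - -50 = 2 + 50 = 52$)
$P = \frac{1}{24} \approx 0.041667$
$C{\left(r,h \right)} = 2 i \sqrt{5}$ ($C{\left(r,h \right)} = \sqrt{-20} = 2 i \sqrt{5}$)
$C{\left(-62,P \right)} + d{\left(H{\left(1,-6 \right)} \right)} = 2 i \sqrt{5} + 52 = 52 + 2 i \sqrt{5}$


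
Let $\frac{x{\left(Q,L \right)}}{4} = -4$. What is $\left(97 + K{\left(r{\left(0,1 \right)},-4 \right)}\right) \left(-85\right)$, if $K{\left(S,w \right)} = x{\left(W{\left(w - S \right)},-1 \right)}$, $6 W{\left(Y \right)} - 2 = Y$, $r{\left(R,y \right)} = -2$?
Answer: $-6885$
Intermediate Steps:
$W{\left(Y \right)} = \frac{1}{3} + \frac{Y}{6}$
$x{\left(Q,L \right)} = -16$ ($x{\left(Q,L \right)} = 4 \left(-4\right) = -16$)
$K{\left(S,w \right)} = -16$
$\left(97 + K{\left(r{\left(0,1 \right)},-4 \right)}\right) \left(-85\right) = \left(97 - 16\right) \left(-85\right) = 81 \left(-85\right) = -6885$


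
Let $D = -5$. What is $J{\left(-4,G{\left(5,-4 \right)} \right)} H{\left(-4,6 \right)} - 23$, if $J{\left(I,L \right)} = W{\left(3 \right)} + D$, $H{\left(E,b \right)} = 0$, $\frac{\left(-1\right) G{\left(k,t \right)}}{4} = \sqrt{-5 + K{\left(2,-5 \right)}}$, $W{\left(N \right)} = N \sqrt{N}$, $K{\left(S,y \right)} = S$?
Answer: $-23$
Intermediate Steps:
$W{\left(N \right)} = N^{\frac{3}{2}}$
$G{\left(k,t \right)} = - 4 i \sqrt{3}$ ($G{\left(k,t \right)} = - 4 \sqrt{-5 + 2} = - 4 \sqrt{-3} = - 4 i \sqrt{3}$)
$J{\left(I,L \right)} = -5 + 3 \sqrt{3}$ ($J{\left(I,L \right)} = 3^{\frac{3}{2}} - 5 = 3 \sqrt{3} - 5 = -5 + 3 \sqrt{3}$)
$J{\left(-4,G{\left(5,-4 \right)} \right)} H{\left(-4,6 \right)} - 23 = \left(-5 + 3 \sqrt{3}\right) 0 - 23 = 0 - 23 = -23$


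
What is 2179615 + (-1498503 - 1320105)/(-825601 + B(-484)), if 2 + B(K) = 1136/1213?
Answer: 2182790419219849/1001455303 ≈ 2.1796e+6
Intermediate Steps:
B(K) = -1290/1213 (B(K) = -2 + 1136/1213 = -1290/1213)
2179615 + (-1498503 - 1320105)/(-825601 + B(-484)) = 2179615 + (-1498503 - 1320105)/(-825601 - 1290/1213) = 2179615 - 2818608/(-1001455303/1213) = 2179615 - 2818608*(-1213/1001455303) = 2179615 + 3418971504/1001455303 = 2182790419219849/1001455303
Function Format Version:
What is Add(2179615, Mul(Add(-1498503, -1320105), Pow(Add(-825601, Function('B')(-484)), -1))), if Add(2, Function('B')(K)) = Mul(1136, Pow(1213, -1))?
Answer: Rational(2182790419219849, 1001455303) ≈ 2.1796e+6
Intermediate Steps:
Function('B')(K) = Rational(-1290, 1213) (Function('B')(K) = Add(-2, Mul(1136, Pow(1213, -1))) = Add(-2, Mul(1136, Rational(1, 1213))) = Add(-2, Rational(1136, 1213)) = Rational(-1290, 1213))
Add(2179615, Mul(Add(-1498503, -1320105), Pow(Add(-825601, Function('B')(-484)), -1))) = Add(2179615, Mul(Add(-1498503, -1320105), Pow(Add(-825601, Rational(-1290, 1213)), -1))) = Add(2179615, Mul(-2818608, Pow(Rational(-1001455303, 1213), -1))) = Add(2179615, Mul(-2818608, Rational(-1213, 1001455303))) = Add(2179615, Rational(3418971504, 1001455303)) = Rational(2182790419219849, 1001455303)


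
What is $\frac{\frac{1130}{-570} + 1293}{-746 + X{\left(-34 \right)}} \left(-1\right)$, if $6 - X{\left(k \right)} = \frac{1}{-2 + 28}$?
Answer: $\frac{1913288}{1096737} \approx 1.7445$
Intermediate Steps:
$X{\left(k \right)} = \frac{155}{26}$ ($X{\left(k \right)} = 6 - \frac{1}{-2 + 28} = 6 - \frac{1}{26} = \frac{155}{26}$)
$\frac{\frac{1130}{-570} + 1293}{-746 + X{\left(-34 \right)}} \left(-1\right) = \frac{\frac{1130}{-570} + 1293}{-746 + \frac{155}{26}} \left(-1\right) = \frac{1130 \left(- \frac{1}{570}\right) + 1293}{- \frac{19241}{26}} \left(-1\right) = \left(- \frac{113}{57} + 1293\right) \left(- \frac{26}{19241}\right) \left(-1\right) = \frac{73588}{57} \left(- \frac{26}{19241}\right) \left(-1\right) = \left(- \frac{1913288}{1096737}\right) \left(-1\right) = \frac{1913288}{1096737}$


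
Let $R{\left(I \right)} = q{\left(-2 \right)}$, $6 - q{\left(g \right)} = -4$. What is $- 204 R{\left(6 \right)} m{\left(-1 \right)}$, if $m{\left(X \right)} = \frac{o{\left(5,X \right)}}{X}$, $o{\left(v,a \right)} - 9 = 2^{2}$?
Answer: $26520$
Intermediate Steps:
$o{\left(v,a \right)} = 13$ ($o{\left(v,a \right)} = 9 + 2^{2} = 9 + 4 = 13$)
$q{\left(g \right)} = 10$ ($q{\left(g \right)} = 6 - -4 = 6 + 4 = 10$)
$m{\left(X \right)} = \frac{13}{X}$
$R{\left(I \right)} = 10$
$- 204 R{\left(6 \right)} m{\left(-1 \right)} = \left(-204\right) 10 \frac{13}{-1} = - 2040 \cdot 13 \left(-1\right) = \left(-2040\right) \left(-13\right) = 26520$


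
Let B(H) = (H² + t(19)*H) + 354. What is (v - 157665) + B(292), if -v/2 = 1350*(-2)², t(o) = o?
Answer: -77299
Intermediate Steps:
B(H) = 354 + H² + 19*H (B(H) = (H² + 19*H) + 354 = 354 + H² + 19*H)
v = -10800 (v = -2700*(-2)² = -2700*4 = -2*5400 = -10800)
(v - 157665) + B(292) = (-10800 - 157665) + (354 + 292² + 19*292) = -168465 + (354 + 85264 + 5548) = -168465 + 91166 = -77299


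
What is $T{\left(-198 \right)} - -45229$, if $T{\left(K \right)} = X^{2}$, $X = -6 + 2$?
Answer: $45245$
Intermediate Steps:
$X = -4$
$T{\left(K \right)} = 16$ ($T{\left(K \right)} = \left(-4\right)^{2} = 16$)
$T{\left(-198 \right)} - -45229 = 16 - -45229 = 16 + 45229 = 45245$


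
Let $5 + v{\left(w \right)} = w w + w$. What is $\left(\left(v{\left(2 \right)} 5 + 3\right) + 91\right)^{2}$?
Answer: $9801$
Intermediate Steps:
$v{\left(w \right)} = -5 + w + w^{2}$ ($v{\left(w \right)} = -5 + \left(w w + w\right) = -5 + \left(w^{2} + w\right) = -5 + \left(w + w^{2}\right) = -5 + w + w^{2}$)
$\left(\left(v{\left(2 \right)} 5 + 3\right) + 91\right)^{2} = \left(\left(\left(-5 + 2 + 2^{2}\right) 5 + 3\right) + 91\right)^{2} = \left(\left(\left(-5 + 2 + 4\right) 5 + 3\right) + 91\right)^{2} = \left(\left(1 \cdot 5 + 3\right) + 91\right)^{2} = \left(\left(5 + 3\right) + 91\right)^{2} = \left(8 + 91\right)^{2} = 99^{2} = 9801$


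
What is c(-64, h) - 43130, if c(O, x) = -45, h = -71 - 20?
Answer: -43175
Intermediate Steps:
h = -91
c(-64, h) - 43130 = -45 - 43130 = -43175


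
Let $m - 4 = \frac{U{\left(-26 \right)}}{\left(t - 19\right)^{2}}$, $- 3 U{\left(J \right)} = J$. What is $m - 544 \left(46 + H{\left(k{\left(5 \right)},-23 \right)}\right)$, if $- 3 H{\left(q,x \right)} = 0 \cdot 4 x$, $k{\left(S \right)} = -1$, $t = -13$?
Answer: $- \frac{38430707}{1536} \approx -25020.0$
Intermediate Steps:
$U{\left(J \right)} = - \frac{J}{3}$
$H{\left(q,x \right)} = 0$ ($H{\left(q,x \right)} = - \frac{0 \cdot 4 x}{3} = - \frac{0 x}{3} = \left(- \frac{1}{3}\right) 0 = 0$)
$m = \frac{6157}{1536}$ ($m = 4 + \frac{\left(- \frac{1}{3}\right) \left(-26\right)}{\left(-13 - 19\right)^{2}} = 4 + \frac{26}{3 \left(-13 - 19\right)^{2}} = 4 + \frac{26}{3 \left(-32\right)^{2}} = 4 + \frac{26}{3 \cdot 1024} = 4 + \frac{26}{3} \cdot \frac{1}{1024} = 4 + \frac{13}{1536} = \frac{6157}{1536} \approx 4.0085$)
$m - 544 \left(46 + H{\left(k{\left(5 \right)},-23 \right)}\right) = \frac{6157}{1536} - 544 \left(46 + 0\right) = \frac{6157}{1536} - 25024 = - \frac{38430707}{1536}$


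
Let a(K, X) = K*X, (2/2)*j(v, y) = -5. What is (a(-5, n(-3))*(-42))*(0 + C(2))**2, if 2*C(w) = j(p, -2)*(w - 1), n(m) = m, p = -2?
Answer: -7875/2 ≈ -3937.5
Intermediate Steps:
j(v, y) = -5
C(w) = 5/2 - 5*w/2 (C(w) = (-5*(w - 1))/2 = (-5*(-1 + w))/2 = (5 - 5*w)/2 = 5/2 - 5*w/2)
(a(-5, n(-3))*(-42))*(0 + C(2))**2 = (-5*(-3)*(-42))*(0 + (5/2 - 5/2*2))**2 = (15*(-42))*(0 + (5/2 - 5))**2 = -630*(0 - 5/2)**2 = -630*(-5/2)**2 = -630*25/4 = -7875/2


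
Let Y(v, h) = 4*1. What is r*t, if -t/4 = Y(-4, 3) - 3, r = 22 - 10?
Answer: -48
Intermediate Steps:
r = 12
Y(v, h) = 4
t = -4 (t = -4*(4 - 3) = -4*1 = -4)
r*t = 12*(-4) = -48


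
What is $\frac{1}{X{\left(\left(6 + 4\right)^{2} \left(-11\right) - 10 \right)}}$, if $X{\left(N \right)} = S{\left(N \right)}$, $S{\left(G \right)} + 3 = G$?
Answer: $- \frac{1}{1113} \approx -0.00089847$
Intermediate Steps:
$S{\left(G \right)} = -3 + G$
$X{\left(N \right)} = -3 + N$
$\frac{1}{X{\left(\left(6 + 4\right)^{2} \left(-11\right) - 10 \right)}} = \frac{1}{-3 + \left(\left(6 + 4\right)^{2} \left(-11\right) - 10\right)} = \frac{1}{-3 + \left(10^{2} \left(-11\right) - 10\right)} = \frac{1}{-3 + \left(100 \left(-11\right) - 10\right)} = \frac{1}{-3 - 1110} = \frac{1}{-1113} = - \frac{1}{1113}$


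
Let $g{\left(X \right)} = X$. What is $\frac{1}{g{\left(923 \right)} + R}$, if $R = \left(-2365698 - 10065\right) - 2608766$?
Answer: $- \frac{1}{4983606} \approx -2.0066 \cdot 10^{-7}$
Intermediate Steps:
$R = -4984529$ ($R = -2375763 - 2608766 = -4984529$)
$\frac{1}{g{\left(923 \right)} + R} = \frac{1}{923 - 4984529} = \frac{1}{-4983606} = - \frac{1}{4983606}$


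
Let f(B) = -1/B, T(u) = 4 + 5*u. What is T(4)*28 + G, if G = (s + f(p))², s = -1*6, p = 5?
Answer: 17761/25 ≈ 710.44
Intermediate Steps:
s = -6
G = 961/25 (G = (-6 - 1/5)² = (-6 - 1*⅕)² = (-6 - ⅕)² = (-31/5)² = 961/25 ≈ 38.440)
T(4)*28 + G = (4 + 5*4)*28 + 961/25 = (4 + 20)*28 + 961/25 = 24*28 + 961/25 = 672 + 961/25 = 17761/25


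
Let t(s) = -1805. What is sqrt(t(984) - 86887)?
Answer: 2*I*sqrt(22173) ≈ 297.81*I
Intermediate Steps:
sqrt(t(984) - 86887) = sqrt(-1805 - 86887) = sqrt(-88692) = 2*I*sqrt(22173)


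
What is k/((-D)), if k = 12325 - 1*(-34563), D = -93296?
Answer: 5861/11662 ≈ 0.50257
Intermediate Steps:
k = 46888 (k = 12325 + 34563 = 46888)
k/((-D)) = 46888/((-1*(-93296))) = 46888/93296 = 46888*(1/93296) = 5861/11662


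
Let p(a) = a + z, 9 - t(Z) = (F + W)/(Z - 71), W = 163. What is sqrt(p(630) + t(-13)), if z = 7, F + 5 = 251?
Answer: sqrt(1148133)/42 ≈ 25.512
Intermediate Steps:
F = 246 (F = -5 + 251 = 246)
t(Z) = 9 - 409/(-71 + Z) (t(Z) = 9 - (246 + 163)/(Z - 71) = 9 - 409/(-71 + Z))
p(a) = 7 + a (p(a) = a + 7 = 7 + a)
sqrt(p(630) + t(-13)) = sqrt((7 + 630) + (-1048 + 9*(-13))/(-71 - 13)) = sqrt(637 + (-1048 - 117)/(-84)) = sqrt(637 - 1/84*(-1165)) = sqrt(637 + 1165/84) = sqrt(54673/84) = sqrt(1148133)/42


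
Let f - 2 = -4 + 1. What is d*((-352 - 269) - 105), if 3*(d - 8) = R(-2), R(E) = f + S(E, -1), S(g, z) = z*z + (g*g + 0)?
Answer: -6776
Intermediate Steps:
f = -1 (f = 2 + (-4 + 1) = 2 - 3 = -1)
S(g, z) = g² + z² (S(g, z) = z² + (g² + 0) = z² + g² = g² + z²)
R(E) = E² (R(E) = -1 + (E² + (-1)²) = -1 + (E² + 1) = -1 + (1 + E²) = E²)
d = 28/3 (d = 8 + (⅓)*(-2)² = 8 + (⅓)*4 = 8 + 4/3 = 28/3 ≈ 9.3333)
d*((-352 - 269) - 105) = 28*((-352 - 269) - 105)/3 = 28*(-621 - 105)/3 = (28/3)*(-726) = -6776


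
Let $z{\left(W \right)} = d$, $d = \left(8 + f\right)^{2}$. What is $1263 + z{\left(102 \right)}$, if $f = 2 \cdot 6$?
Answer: $1663$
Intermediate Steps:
$f = 12$
$d = 400$ ($d = \left(8 + 12\right)^{2} = 20^{2} = 400$)
$z{\left(W \right)} = 400$
$1263 + z{\left(102 \right)} = 1263 + 400 = 1663$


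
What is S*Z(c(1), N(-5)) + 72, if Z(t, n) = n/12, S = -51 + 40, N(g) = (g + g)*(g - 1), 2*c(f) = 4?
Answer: 17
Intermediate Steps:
c(f) = 2 (c(f) = (½)*4 = 2)
N(g) = 2*g*(-1 + g) (N(g) = (2*g)*(-1 + g) = 2*g*(-1 + g))
S = -11
Z(t, n) = n/12 (Z(t, n) = n*(1/12) = n/12)
S*Z(c(1), N(-5)) + 72 = -11*2*(-5)*(-1 - 5)/12 + 72 = -11*2*(-5)*(-6)/12 + 72 = -11*60/12 + 72 = -11*5 + 72 = -55 + 72 = 17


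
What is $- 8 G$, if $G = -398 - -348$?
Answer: $400$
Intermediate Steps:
$G = -50$ ($G = -398 + 348 = -50$)
$- 8 G = \left(-8\right) \left(-50\right) = 400$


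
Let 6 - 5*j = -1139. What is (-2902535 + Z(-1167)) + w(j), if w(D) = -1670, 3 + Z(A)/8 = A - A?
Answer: -2904229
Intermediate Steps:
j = 229 (j = 6/5 - 1/5*(-1139) = 6/5 + 1139/5 = 229)
Z(A) = -24 (Z(A) = -24 + 8*(A - A) = -24 + 8*0 = -24 + 0 = -24)
(-2902535 + Z(-1167)) + w(j) = (-2902535 - 24) - 1670 = -2902559 - 1670 = -2904229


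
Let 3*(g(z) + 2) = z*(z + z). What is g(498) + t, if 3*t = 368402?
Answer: 864404/3 ≈ 2.8813e+5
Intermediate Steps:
t = 368402/3 (t = (1/3)*368402 = 368402/3 ≈ 1.2280e+5)
g(z) = -2 + 2*z**2/3 (g(z) = -2 + (z*(z + z))/3 = -2 + (z*(2*z))/3 = -2 + (2*z**2)/3 = -2 + 2*z**2/3)
g(498) + t = (-2 + (2/3)*498**2) + 368402/3 = (-2 + (2/3)*248004) + 368402/3 = (-2 + 165336) + 368402/3 = 165334 + 368402/3 = 864404/3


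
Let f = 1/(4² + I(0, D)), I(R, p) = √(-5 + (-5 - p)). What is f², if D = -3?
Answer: (16 + I*√7)⁻² ≈ 0.0035999 - 0.001224*I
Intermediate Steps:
I(R, p) = √(-10 - p)
f = 1/(16 + I*√7) (f = 1/(4² + √(-10 - 1*(-3))) = 1/(16 + √(-10 + 3)) = 1/(16 + √(-7)) = 1/(16 + I*√7) ≈ 0.060836 - 0.01006*I)
f² = (16/263 - I*√7/263)²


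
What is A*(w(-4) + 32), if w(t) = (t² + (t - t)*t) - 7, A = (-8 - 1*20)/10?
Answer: -574/5 ≈ -114.80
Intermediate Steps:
A = -14/5 (A = (-8 - 20)*(⅒) = -28*⅒ = -14/5 ≈ -2.8000)
w(t) = -7 + t² (w(t) = (t² + 0*t) - 7 = (t² + 0) - 7 = t² - 7 = -7 + t²)
A*(w(-4) + 32) = -14*((-7 + (-4)²) + 32)/5 = -14*((-7 + 16) + 32)/5 = -14*(9 + 32)/5 = -14/5*41 = -574/5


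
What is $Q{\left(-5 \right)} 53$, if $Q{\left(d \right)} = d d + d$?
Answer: $1060$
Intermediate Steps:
$Q{\left(d \right)} = d + d^{2}$ ($Q{\left(d \right)} = d^{2} + d = d + d^{2}$)
$Q{\left(-5 \right)} 53 = - 5 \left(1 - 5\right) 53 = \left(-5\right) \left(-4\right) 53 = 20 \cdot 53 = 1060$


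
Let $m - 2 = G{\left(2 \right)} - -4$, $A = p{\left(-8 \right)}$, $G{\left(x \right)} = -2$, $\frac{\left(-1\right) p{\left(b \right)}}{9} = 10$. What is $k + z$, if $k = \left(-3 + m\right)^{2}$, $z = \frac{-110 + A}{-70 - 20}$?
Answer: $\frac{29}{9} \approx 3.2222$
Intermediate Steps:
$p{\left(b \right)} = -90$ ($p{\left(b \right)} = \left(-9\right) 10 = -90$)
$A = -90$
$m = 4$ ($m = 2 - -2 = 2 + \left(-2 + 4\right) = 2 + 2 = 4$)
$z = \frac{20}{9}$ ($z = \frac{-110 - 90}{-70 - 20} = - \frac{200}{-90} = \left(-200\right) \left(- \frac{1}{90}\right) = \frac{20}{9} \approx 2.2222$)
$k = 1$ ($k = \left(-3 + 4\right)^{2} = 1^{2} = 1$)
$k + z = 1 + \frac{20}{9} = \frac{29}{9}$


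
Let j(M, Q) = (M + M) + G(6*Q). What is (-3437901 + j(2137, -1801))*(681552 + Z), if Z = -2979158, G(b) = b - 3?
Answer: 7913956820216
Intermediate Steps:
G(b) = -3 + b
j(M, Q) = -3 + 2*M + 6*Q (j(M, Q) = (M + M) + (-3 + 6*Q) = 2*M + (-3 + 6*Q) = -3 + 2*M + 6*Q)
(-3437901 + j(2137, -1801))*(681552 + Z) = (-3437901 + (-3 + 2*2137 + 6*(-1801)))*(681552 - 2979158) = (-3437901 + (-3 + 4274 - 10806))*(-2297606) = (-3437901 - 6535)*(-2297606) = -3444436*(-2297606) = 7913956820216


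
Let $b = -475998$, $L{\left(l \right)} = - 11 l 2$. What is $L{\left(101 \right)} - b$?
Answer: $473776$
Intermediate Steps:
$L{\left(l \right)} = - 22 l$
$L{\left(101 \right)} - b = \left(-22\right) 101 - -475998 = -2222 + 475998 = 473776$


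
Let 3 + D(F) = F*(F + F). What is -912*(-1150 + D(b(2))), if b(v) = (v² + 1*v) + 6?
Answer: 788880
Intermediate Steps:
b(v) = 6 + v + v² (b(v) = (v² + v) + 6 = (v + v²) + 6 = 6 + v + v²)
D(F) = -3 + 2*F² (D(F) = -3 + F*(F + F) = -3 + F*(2*F) = -3 + 2*F²)
-912*(-1150 + D(b(2))) = -912*(-1150 + (-3 + 2*(6 + 2 + 2²)²)) = -912*(-1150 + (-3 + 2*(6 + 2 + 4)²)) = -912*(-1150 + (-3 + 2*12²)) = -912*(-1150 + (-3 + 2*144)) = -912*(-1150 + (-3 + 288)) = -912*(-1150 + 285) = -912*(-865) = 788880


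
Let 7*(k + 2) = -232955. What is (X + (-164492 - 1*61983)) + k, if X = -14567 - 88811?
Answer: -2541940/7 ≈ -3.6313e+5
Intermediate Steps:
k = -232969/7 (k = -2 + (1/7)*(-232955) = -2 - 232955/7 = -232969/7 ≈ -33281.)
X = -103378
(X + (-164492 - 1*61983)) + k = (-103378 + (-164492 - 1*61983)) - 232969/7 = (-103378 + (-164492 - 61983)) - 232969/7 = (-103378 - 226475) - 232969/7 = -329853 - 232969/7 = -2541940/7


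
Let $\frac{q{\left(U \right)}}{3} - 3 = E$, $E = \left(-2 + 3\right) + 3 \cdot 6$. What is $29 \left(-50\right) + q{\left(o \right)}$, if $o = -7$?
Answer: $-1384$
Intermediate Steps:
$E = 19$ ($E = 1 + 18 = 19$)
$q{\left(U \right)} = 66$ ($q{\left(U \right)} = 9 + 3 \cdot 19 = 9 + 57 = 66$)
$29 \left(-50\right) + q{\left(o \right)} = 29 \left(-50\right) + 66 = -1450 + 66 = -1384$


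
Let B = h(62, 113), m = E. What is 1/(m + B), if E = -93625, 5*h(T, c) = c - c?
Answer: -1/93625 ≈ -1.0681e-5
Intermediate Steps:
h(T, c) = 0 (h(T, c) = (c - c)/5 = (⅕)*0 = 0)
m = -93625
B = 0
1/(m + B) = 1/(-93625 + 0) = 1/(-93625) = -1/93625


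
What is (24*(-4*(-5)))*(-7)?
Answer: -3360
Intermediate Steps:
(24*(-4*(-5)))*(-7) = (24*20)*(-7) = 480*(-7) = -3360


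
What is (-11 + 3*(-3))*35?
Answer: -700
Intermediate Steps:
(-11 + 3*(-3))*35 = (-11 - 9)*35 = -20*35 = -700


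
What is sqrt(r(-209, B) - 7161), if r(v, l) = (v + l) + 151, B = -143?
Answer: 3*I*sqrt(818) ≈ 85.802*I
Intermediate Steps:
r(v, l) = 151 + l + v (r(v, l) = (l + v) + 151 = 151 + l + v)
sqrt(r(-209, B) - 7161) = sqrt((151 - 143 - 209) - 7161) = sqrt(-201 - 7161) = sqrt(-7362) = 3*I*sqrt(818)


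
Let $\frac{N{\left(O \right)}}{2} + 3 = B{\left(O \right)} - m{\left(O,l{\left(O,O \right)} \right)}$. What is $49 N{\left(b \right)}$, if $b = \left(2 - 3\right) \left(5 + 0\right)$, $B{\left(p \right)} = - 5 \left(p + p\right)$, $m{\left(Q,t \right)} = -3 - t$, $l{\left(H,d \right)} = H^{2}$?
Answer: $7350$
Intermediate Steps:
$B{\left(p \right)} = - 10 p$ ($B{\left(p \right)} = - 5 \cdot 2 p = - 10 p$)
$b = -5$ ($b = \left(-1\right) 5 = -5$)
$N{\left(O \right)} = - 20 O + 2 O^{2}$ ($N{\left(O \right)} = -6 + 2 \left(- 10 O - \left(-3 - O^{2}\right)\right) = -6 + 2 \left(- 10 O + \left(3 + O^{2}\right)\right) = -6 + 2 \left(3 + O^{2} - 10 O\right) = -6 + \left(6 - 20 O + 2 O^{2}\right) = - 20 O + 2 O^{2}$)
$49 N{\left(b \right)} = 49 \cdot 2 \left(-5\right) \left(-10 - 5\right) = 49 \cdot 2 \left(-5\right) \left(-15\right) = 49 \cdot 150 = 7350$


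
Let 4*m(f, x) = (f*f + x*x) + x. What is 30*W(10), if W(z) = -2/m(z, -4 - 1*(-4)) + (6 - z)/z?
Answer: -72/5 ≈ -14.400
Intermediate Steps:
m(f, x) = x/4 + f**2/4 + x**2/4 (m(f, x) = ((f*f + x*x) + x)/4 = ((f**2 + x**2) + x)/4 = (x + f**2 + x**2)/4 = x/4 + f**2/4 + x**2/4)
W(z) = -8/z**2 + (6 - z)/z (W(z) = -2/((-4 - 1*(-4))/4 + z**2/4 + (-4 - 1*(-4))**2/4) + (6 - z)/z = -2/((-4 + 4)/4 + z**2/4 + (-4 + 4)**2/4) + (6 - z)/z = -2/((1/4)*0 + z**2/4 + (1/4)*0**2) + (6 - z)/z = -2/(0 + z**2/4 + (1/4)*0) + (6 - z)/z = -2/(0 + z**2/4 + 0) + (6 - z)/z = -2*4/z**2 + (6 - z)/z = -8/z**2 + (6 - z)/z)
30*W(10) = 30*(-1 - 8/10**2 + 6/10) = 30*(-1 - 8*1/100 + 6*(1/10)) = 30*(-1 - 2/25 + 3/5) = 30*(-12/25) = -72/5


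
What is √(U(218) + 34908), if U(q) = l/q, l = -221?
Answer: √1658919614/218 ≈ 186.83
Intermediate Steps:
U(q) = -221/q
√(U(218) + 34908) = √(-221/218 + 34908) = √(7609723/218) = √1658919614/218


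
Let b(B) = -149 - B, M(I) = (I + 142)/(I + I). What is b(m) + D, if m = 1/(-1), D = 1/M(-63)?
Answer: -11818/79 ≈ -149.59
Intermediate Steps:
M(I) = (142 + I)/(2*I) (M(I) = (142 + I)/((2*I)) = (142 + I)*(1/(2*I)) = (142 + I)/(2*I))
D = -126/79 (D = 1/((½)*(142 - 63)/(-63)) = 1/((½)*(-1/63)*79) = 1/(-79/126) = -126/79 ≈ -1.5949)
m = -1
b(m) + D = (-149 - 1*(-1)) - 126/79 = (-149 + 1) - 126/79 = -148 - 126/79 = -11818/79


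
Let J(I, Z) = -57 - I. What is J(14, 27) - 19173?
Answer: -19244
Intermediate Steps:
J(14, 27) - 19173 = (-57 - 1*14) - 19173 = (-57 - 14) - 19173 = -71 - 19173 = -19244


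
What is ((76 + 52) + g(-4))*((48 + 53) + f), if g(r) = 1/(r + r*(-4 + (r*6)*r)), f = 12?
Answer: 5380495/372 ≈ 14464.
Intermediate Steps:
g(r) = 1/(r + r*(-4 + 6*r²)) (g(r) = 1/(r + r*(-4 + (6*r)*r)) = 1/(r + r*(-4 + 6*r²)))
((76 + 52) + g(-4))*((48 + 53) + f) = ((76 + 52) + 1/(-3*(-4) + 6*(-4)³))*((48 + 53) + 12) = (128 + 1/(12 + 6*(-64)))*(101 + 12) = (128 + 1/(12 - 384))*113 = (128 + 1/(-372))*113 = (128 - 1/372)*113 = (47615/372)*113 = 5380495/372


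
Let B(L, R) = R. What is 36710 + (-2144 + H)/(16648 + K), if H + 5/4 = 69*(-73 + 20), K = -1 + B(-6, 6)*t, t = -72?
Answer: 2380987391/64860 ≈ 36710.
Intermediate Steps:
K = -433 (K = -1 + 6*(-72) = -1 - 432 = -433)
H = -14633/4 (H = -5/4 + 69*(-73 + 20) = -5/4 + 69*(-53) = -5/4 - 3657 = -14633/4 ≈ -3658.3)
36710 + (-2144 + H)/(16648 + K) = 36710 + (-2144 - 14633/4)/(16648 - 433) = 36710 - 23209/4/16215 = 36710 - 23209/4*1/16215 = 36710 - 23209/64860 = 2380987391/64860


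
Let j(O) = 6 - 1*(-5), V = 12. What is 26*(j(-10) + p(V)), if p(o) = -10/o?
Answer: 793/3 ≈ 264.33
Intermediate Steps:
j(O) = 11 (j(O) = 6 + 5 = 11)
26*(j(-10) + p(V)) = 26*(11 - 10/12) = 26*(11 - 10*1/12) = 26*(11 - ⅚) = 26*(61/6) = 793/3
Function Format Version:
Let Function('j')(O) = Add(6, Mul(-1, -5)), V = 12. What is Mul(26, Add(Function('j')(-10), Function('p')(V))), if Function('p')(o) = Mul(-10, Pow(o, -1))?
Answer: Rational(793, 3) ≈ 264.33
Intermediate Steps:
Function('j')(O) = 11 (Function('j')(O) = Add(6, 5) = 11)
Mul(26, Add(Function('j')(-10), Function('p')(V))) = Mul(26, Add(11, Mul(-10, Pow(12, -1)))) = Mul(26, Add(11, Mul(-10, Rational(1, 12)))) = Mul(26, Add(11, Rational(-5, 6))) = Mul(26, Rational(61, 6)) = Rational(793, 3)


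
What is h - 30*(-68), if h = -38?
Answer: 2002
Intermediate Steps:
h - 30*(-68) = -38 - 30*(-68) = -38 + 2040 = 2002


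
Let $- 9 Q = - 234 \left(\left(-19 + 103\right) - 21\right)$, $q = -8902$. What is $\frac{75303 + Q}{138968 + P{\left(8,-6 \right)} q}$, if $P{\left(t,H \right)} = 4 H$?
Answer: $\frac{76941}{352616} \approx 0.2182$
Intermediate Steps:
$Q = 1638$ ($Q = - \frac{\left(-234\right) \left(\left(-19 + 103\right) - 21\right)}{9} = - \frac{\left(-234\right) \left(84 - 21\right)}{9} = - \frac{\left(-234\right) 63}{9} = \left(- \frac{1}{9}\right) \left(-14742\right) = 1638$)
$\frac{75303 + Q}{138968 + P{\left(8,-6 \right)} q} = \frac{75303 + 1638}{138968 + 4 \left(-6\right) \left(-8902\right)} = \frac{76941}{138968 - -213648} = \frac{76941}{138968 + 213648} = \frac{76941}{352616}$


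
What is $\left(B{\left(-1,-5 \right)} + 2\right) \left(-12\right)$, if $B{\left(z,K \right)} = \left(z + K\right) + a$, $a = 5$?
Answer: $-12$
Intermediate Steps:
$B{\left(z,K \right)} = 5 + K + z$ ($B{\left(z,K \right)} = \left(z + K\right) + 5 = \left(K + z\right) + 5 = 5 + K + z$)
$\left(B{\left(-1,-5 \right)} + 2\right) \left(-12\right) = \left(\left(5 - 5 - 1\right) + 2\right) \left(-12\right) = \left(-1 + 2\right) \left(-12\right) = 1 \left(-12\right) = -12$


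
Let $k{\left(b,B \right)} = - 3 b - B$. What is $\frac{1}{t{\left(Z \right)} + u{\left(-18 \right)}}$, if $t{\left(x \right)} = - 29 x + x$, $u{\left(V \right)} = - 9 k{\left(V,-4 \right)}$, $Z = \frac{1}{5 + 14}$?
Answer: $- \frac{19}{9946} \approx -0.0019103$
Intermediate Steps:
$k{\left(b,B \right)} = - B - 3 b$
$Z = \frac{1}{19} \approx 0.052632$
$u{\left(V \right)} = -36 + 27 V$ ($u{\left(V \right)} = - 9 \left(\left(-1\right) \left(-4\right) - 3 V\right) = - 9 \left(4 - 3 V\right) = -36 + 27 V$)
$t{\left(x \right)} = - 28 x$
$\frac{1}{t{\left(Z \right)} + u{\left(-18 \right)}} = \frac{1}{\left(-28\right) \frac{1}{19} + \left(-36 + 27 \left(-18\right)\right)} = \frac{1}{- \frac{28}{19} - 522} = \frac{1}{- \frac{9946}{19}} = - \frac{19}{9946}$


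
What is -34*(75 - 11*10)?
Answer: 1190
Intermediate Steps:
-34*(75 - 11*10) = -34*(75 - 110) = -34*(-35) = 1190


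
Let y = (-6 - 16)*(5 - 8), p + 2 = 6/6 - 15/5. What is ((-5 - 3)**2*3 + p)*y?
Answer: 12408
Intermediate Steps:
p = -4 (p = -2 + (6/6 - 15/5) = -2 + (6*(1/6) - 15*1/5) = -2 + (1 - 3) = -2 - 2 = -4)
y = 66 (y = -22*(-3) = 66)
((-5 - 3)**2*3 + p)*y = ((-5 - 3)**2*3 - 4)*66 = ((-8)**2*3 - 4)*66 = (64*3 - 4)*66 = (192 - 4)*66 = 188*66 = 12408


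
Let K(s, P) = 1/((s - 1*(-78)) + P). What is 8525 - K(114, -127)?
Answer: 554124/65 ≈ 8525.0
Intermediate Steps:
K(s, P) = 1/(78 + P + s) (K(s, P) = 1/((s + 78) + P) = 1/((78 + s) + P) = 1/(78 + P + s))
8525 - K(114, -127) = 8525 - 1/(78 - 127 + 114) = 8525 - 1/65 = 554124/65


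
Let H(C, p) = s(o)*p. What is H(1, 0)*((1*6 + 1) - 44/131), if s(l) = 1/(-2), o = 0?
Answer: 0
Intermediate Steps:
s(l) = -1/2
H(C, p) = -p/2
H(1, 0)*((1*6 + 1) - 44/131) = (-1/2*0)*((1*6 + 1) - 44/131) = 0*((6 + 1) - 44*1/131) = 0*(7 - 44/131) = 0*(873/131) = 0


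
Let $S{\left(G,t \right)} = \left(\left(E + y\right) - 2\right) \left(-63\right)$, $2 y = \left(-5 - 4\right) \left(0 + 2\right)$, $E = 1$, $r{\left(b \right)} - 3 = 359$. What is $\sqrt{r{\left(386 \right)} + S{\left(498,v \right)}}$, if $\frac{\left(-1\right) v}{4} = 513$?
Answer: $4 \sqrt{62} \approx 31.496$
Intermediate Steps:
$r{\left(b \right)} = 362$ ($r{\left(b \right)} = 3 + 359 = 362$)
$v = -2052$ ($v = \left(-4\right) 513 = -2052$)
$y = -9$ ($y = \frac{\left(-5 - 4\right) \left(0 + 2\right)}{2} = \frac{\left(-9\right) 2}{2} = \frac{1}{2} \left(-18\right) = -9$)
$S{\left(G,t \right)} = 630$ ($S{\left(G,t \right)} = \left(\left(1 - 9\right) - 2\right) \left(-63\right) = \left(-8 - 2\right) \left(-63\right) = \left(-10\right) \left(-63\right) = 630$)
$\sqrt{r{\left(386 \right)} + S{\left(498,v \right)}} = \sqrt{362 + 630} = \sqrt{992} = 4 \sqrt{62}$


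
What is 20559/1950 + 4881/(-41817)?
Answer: 94466417/9060350 ≈ 10.426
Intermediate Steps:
20559/1950 + 4881/(-41817) = 20559*(1/1950) + 4881*(-1/41817) = 6853/650 - 1627/13939 = 94466417/9060350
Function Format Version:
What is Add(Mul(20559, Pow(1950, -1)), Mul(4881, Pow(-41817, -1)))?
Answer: Rational(94466417, 9060350) ≈ 10.426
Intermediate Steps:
Add(Mul(20559, Pow(1950, -1)), Mul(4881, Pow(-41817, -1))) = Add(Mul(20559, Rational(1, 1950)), Mul(4881, Rational(-1, 41817))) = Add(Rational(6853, 650), Rational(-1627, 13939)) = Rational(94466417, 9060350)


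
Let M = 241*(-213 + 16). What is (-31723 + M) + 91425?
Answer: 12225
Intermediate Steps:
M = -47477 (M = 241*(-197) = -47477)
(-31723 + M) + 91425 = (-31723 - 47477) + 91425 = -79200 + 91425 = 12225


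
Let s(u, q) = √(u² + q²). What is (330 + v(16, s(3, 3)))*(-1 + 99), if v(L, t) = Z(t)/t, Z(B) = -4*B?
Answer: 31948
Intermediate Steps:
s(u, q) = √(q² + u²)
v(L, t) = -4 (v(L, t) = (-4*t)/t = -4)
(330 + v(16, s(3, 3)))*(-1 + 99) = (330 - 4)*(-1 + 99) = 326*98 = 31948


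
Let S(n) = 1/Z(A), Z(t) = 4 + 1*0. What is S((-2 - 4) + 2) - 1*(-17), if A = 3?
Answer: 69/4 ≈ 17.250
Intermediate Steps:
Z(t) = 4 (Z(t) = 4 + 0 = 4)
S(n) = ¼ (S(n) = 1/4 = ¼)
S((-2 - 4) + 2) - 1*(-17) = ¼ - 1*(-17) = ¼ + 17 = 69/4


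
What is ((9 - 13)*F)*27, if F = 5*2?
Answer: -1080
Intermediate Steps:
F = 10
((9 - 13)*F)*27 = ((9 - 13)*10)*27 = -4*10*27 = -40*27 = -1080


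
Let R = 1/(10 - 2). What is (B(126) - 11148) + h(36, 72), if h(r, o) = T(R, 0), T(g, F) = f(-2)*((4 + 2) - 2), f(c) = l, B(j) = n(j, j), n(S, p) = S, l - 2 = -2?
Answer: -11022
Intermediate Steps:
l = 0 (l = 2 - 2 = 0)
B(j) = j
f(c) = 0
R = 1/8 ≈ 0.12500
T(g, F) = 0 (T(g, F) = 0*((4 + 2) - 2) = 0*(6 - 2) = 0*4 = 0)
h(r, o) = 0
(B(126) - 11148) + h(36, 72) = (126 - 11148) + 0 = -11022 + 0 = -11022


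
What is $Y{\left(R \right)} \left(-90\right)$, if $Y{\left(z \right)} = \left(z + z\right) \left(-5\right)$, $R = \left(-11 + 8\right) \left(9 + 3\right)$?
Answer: $-32400$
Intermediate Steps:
$R = -36$ ($R = \left(-3\right) 12 = -36$)
$Y{\left(z \right)} = - 10 z$ ($Y{\left(z \right)} = 2 z \left(-5\right) = - 10 z$)
$Y{\left(R \right)} \left(-90\right) = \left(-10\right) \left(-36\right) \left(-90\right) = 360 \left(-90\right) = -32400$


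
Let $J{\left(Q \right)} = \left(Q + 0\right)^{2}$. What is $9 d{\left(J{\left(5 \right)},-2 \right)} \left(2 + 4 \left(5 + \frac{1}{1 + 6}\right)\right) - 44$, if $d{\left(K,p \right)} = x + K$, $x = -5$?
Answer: $\frac{28132}{7} \approx 4018.9$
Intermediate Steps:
$J{\left(Q \right)} = Q^{2}$
$d{\left(K,p \right)} = -5 + K$
$9 d{\left(J{\left(5 \right)},-2 \right)} \left(2 + 4 \left(5 + \frac{1}{1 + 6}\right)\right) - 44 = 9 \left(-5 + 5^{2}\right) \left(2 + 4 \left(5 + \frac{1}{1 + 6}\right)\right) - 44 = 9 \left(-5 + 25\right) \left(2 + 4 \left(5 + \frac{1}{7}\right)\right) - 44 = 9 \cdot 20 \left(2 + 4 \left(5 + \frac{1}{7}\right)\right) - 44 = 9 \cdot 20 \left(2 + 4 \cdot \frac{36}{7}\right) - 44 = 9 \cdot 20 \left(2 + \frac{144}{7}\right) - 44 = 9 \cdot 20 \cdot \frac{158}{7} - 44 = 9 \cdot \frac{3160}{7} - 44 = \frac{28440}{7} - 44 = \frac{28132}{7}$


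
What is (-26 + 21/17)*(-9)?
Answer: 3789/17 ≈ 222.88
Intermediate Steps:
(-26 + 21/17)*(-9) = -421/17*(-9) = 3789/17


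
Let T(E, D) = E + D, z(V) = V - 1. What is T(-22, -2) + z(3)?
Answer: -22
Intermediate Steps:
z(V) = -1 + V
T(E, D) = D + E
T(-22, -2) + z(3) = (-2 - 22) + (-1 + 3) = -24 + 2 = -22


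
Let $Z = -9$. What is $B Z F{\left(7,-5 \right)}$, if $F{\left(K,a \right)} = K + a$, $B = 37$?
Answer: $-666$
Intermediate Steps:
$B Z F{\left(7,-5 \right)} = 37 \left(-9\right) \left(7 - 5\right) = \left(-333\right) 2 = -666$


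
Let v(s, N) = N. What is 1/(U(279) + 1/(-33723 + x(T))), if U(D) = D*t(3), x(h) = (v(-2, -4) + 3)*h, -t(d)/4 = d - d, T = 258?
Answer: -33981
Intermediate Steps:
t(d) = 0 (t(d) = -4*(d - d) = -4*0 = 0)
x(h) = -h (x(h) = (-4 + 3)*h = -h)
U(D) = 0 (U(D) = D*0 = 0)
1/(U(279) + 1/(-33723 + x(T))) = 1/(0 + 1/(-33723 - 1*258)) = 1/(0 + 1/(-33723 - 258)) = 1/(0 + 1/(-33981)) = 1/(0 - 1/33981) = 1/(-1/33981) = -33981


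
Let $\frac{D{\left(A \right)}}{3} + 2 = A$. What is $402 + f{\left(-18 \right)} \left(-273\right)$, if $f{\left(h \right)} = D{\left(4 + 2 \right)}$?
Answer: $-2874$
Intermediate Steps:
$D{\left(A \right)} = -6 + 3 A$
$f{\left(h \right)} = 12$ ($f{\left(h \right)} = -6 + 3 \left(4 + 2\right) = -6 + 3 \cdot 6 = -6 + 18 = 12$)
$402 + f{\left(-18 \right)} \left(-273\right) = 402 + 12 \left(-273\right) = 402 - 3276 = -2874$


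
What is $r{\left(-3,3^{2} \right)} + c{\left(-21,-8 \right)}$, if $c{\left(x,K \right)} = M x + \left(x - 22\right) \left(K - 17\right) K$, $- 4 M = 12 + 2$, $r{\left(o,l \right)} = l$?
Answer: $- \frac{17035}{2} \approx -8517.5$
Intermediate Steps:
$M = - \frac{7}{2}$ ($M = - \frac{12 + 2}{4} = \left(- \frac{1}{4}\right) 14 = - \frac{7}{2} \approx -3.5$)
$c{\left(x,K \right)} = - \frac{7 x}{2} + K \left(-22 + x\right) \left(-17 + K\right)$ ($c{\left(x,K \right)} = - \frac{7 x}{2} + \left(x - 22\right) \left(K - 17\right) K = - \frac{7 x}{2} + \left(-22 + x\right) \left(-17 + K\right) K = - \frac{7 x}{2} + K \left(-22 + x\right) \left(-17 + K\right)$)
$r{\left(-3,3^{2} \right)} + c{\left(-21,-8 \right)} = 3^{2} - \left(\frac{5837}{2} + 2752 + 2856\right) = 9 - \frac{17053}{2} = - \frac{17035}{2}$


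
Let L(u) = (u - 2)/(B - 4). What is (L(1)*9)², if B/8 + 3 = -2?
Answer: 81/1936 ≈ 0.041839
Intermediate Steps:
B = -40 (B = -24 + 8*(-2) = -24 - 16 = -40)
L(u) = 1/22 - u/44 (L(u) = (u - 2)/(-40 - 4) = (-2 + u)/(-44) = (-2 + u)*(-1/44) = 1/22 - u/44)
(L(1)*9)² = ((1/22 - 1/44*1)*9)² = ((1/22 - 1/44)*9)² = ((1/44)*9)² = (9/44)² = 81/1936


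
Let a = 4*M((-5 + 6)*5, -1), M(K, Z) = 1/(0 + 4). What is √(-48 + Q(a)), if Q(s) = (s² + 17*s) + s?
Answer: I*√29 ≈ 5.3852*I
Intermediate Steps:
M(K, Z) = ¼ (M(K, Z) = 1/4 = ¼)
a = 1 (a = 4*(¼) = 1)
Q(s) = s² + 18*s
√(-48 + Q(a)) = √(-48 + 1*(18 + 1)) = √(-48 + 1*19) = √(-48 + 19) = √(-29) = I*√29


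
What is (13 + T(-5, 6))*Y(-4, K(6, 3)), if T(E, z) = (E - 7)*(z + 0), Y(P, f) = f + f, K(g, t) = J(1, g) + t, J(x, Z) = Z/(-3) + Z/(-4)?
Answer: 59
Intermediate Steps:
J(x, Z) = -7*Z/12 (J(x, Z) = Z*(-⅓) + Z*(-¼) = -Z/3 - Z/4 = -7*Z/12)
K(g, t) = t - 7*g/12 (K(g, t) = -7*g/12 + t = t - 7*g/12)
Y(P, f) = 2*f
T(E, z) = z*(-7 + E) (T(E, z) = (-7 + E)*z = z*(-7 + E))
(13 + T(-5, 6))*Y(-4, K(6, 3)) = (13 + 6*(-7 - 5))*(2*(3 - 7/12*6)) = (13 + 6*(-12))*(2*(3 - 7/2)) = (13 - 72)*(2*(-½)) = -59*(-1) = 59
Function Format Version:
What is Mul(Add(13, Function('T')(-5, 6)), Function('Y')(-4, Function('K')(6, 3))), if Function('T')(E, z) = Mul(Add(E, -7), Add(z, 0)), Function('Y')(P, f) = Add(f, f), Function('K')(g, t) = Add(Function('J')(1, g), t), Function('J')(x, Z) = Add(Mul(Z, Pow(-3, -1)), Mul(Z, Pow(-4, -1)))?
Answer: 59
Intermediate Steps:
Function('J')(x, Z) = Mul(Rational(-7, 12), Z) (Function('J')(x, Z) = Add(Mul(Z, Rational(-1, 3)), Mul(Z, Rational(-1, 4))) = Add(Mul(Rational(-1, 3), Z), Mul(Rational(-1, 4), Z)) = Mul(Rational(-7, 12), Z))
Function('K')(g, t) = Add(t, Mul(Rational(-7, 12), g)) (Function('K')(g, t) = Add(Mul(Rational(-7, 12), g), t) = Add(t, Mul(Rational(-7, 12), g)))
Function('Y')(P, f) = Mul(2, f)
Function('T')(E, z) = Mul(z, Add(-7, E)) (Function('T')(E, z) = Mul(Add(-7, E), z) = Mul(z, Add(-7, E)))
Mul(Add(13, Function('T')(-5, 6)), Function('Y')(-4, Function('K')(6, 3))) = Mul(Add(13, Mul(6, Add(-7, -5))), Mul(2, Add(3, Mul(Rational(-7, 12), 6)))) = Mul(Add(13, Mul(6, -12)), Mul(2, Add(3, Rational(-7, 2)))) = Mul(Add(13, -72), Mul(2, Rational(-1, 2))) = Mul(-59, -1) = 59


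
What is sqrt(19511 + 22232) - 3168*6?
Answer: -19008 + 13*sqrt(247) ≈ -18804.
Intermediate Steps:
sqrt(19511 + 22232) - 3168*6 = sqrt(41743) - 1*19008 = 13*sqrt(247) - 19008 = -19008 + 13*sqrt(247)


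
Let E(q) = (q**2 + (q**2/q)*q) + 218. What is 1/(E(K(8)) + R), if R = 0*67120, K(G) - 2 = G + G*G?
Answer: 1/11170 ≈ 8.9525e-5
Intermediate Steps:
K(G) = 2 + G + G**2 (K(G) = 2 + (G + G*G) = 2 + (G + G**2) = 2 + G + G**2)
E(q) = 218 + 2*q**2 (E(q) = (q**2 + q*q) + 218 = (q**2 + q**2) + 218 = 2*q**2 + 218 = 218 + 2*q**2)
R = 0
1/(E(K(8)) + R) = 1/((218 + 2*(2 + 8 + 8**2)**2) + 0) = 1/((218 + 2*(2 + 8 + 64)**2) + 0) = 1/((218 + 2*74**2) + 0) = 1/((218 + 2*5476) + 0) = 1/((218 + 10952) + 0) = 1/(11170 + 0) = 1/11170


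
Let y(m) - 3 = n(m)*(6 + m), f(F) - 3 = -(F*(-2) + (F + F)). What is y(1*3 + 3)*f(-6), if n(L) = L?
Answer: 225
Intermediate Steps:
f(F) = 3 (f(F) = 3 - (F*(-2) + (F + F)) = 3 - (-2*F + 2*F) = 3 - 1*0 = 3 + 0 = 3)
y(m) = 3 + m*(6 + m)
y(1*3 + 3)*f(-6) = (3 + (1*3 + 3)² + 6*(1*3 + 3))*3 = (3 + (3 + 3)² + 6*(3 + 3))*3 = (3 + 6² + 6*6)*3 = (3 + 36 + 36)*3 = 75*3 = 225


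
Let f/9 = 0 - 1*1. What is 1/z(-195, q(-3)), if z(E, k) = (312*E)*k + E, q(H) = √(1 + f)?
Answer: I/(195*(-I + 624*√2)) ≈ -6.5851e-9 + 5.8112e-6*I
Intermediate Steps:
f = -9 (f = 9*(0 - 1*1) = 9*(0 - 1) = 9*(-1) = -9)
q(H) = 2*I*√2 (q(H) = √(1 - 9) = √(-8) = 2*I*√2)
z(E, k) = E + 312*E*k (z(E, k) = 312*E*k + E = E + 312*E*k)
1/z(-195, q(-3)) = 1/(-195*(1 + 312*(2*I*√2))) = 1/(-195*(1 + 624*I*√2)) = 1/(-195 - 121680*I*√2)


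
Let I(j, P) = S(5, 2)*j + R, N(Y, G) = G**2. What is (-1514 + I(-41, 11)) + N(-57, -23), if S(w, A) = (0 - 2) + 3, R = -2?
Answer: -1028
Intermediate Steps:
S(w, A) = 1 (S(w, A) = -2 + 3 = 1)
I(j, P) = -2 + j (I(j, P) = 1*j - 2 = j - 2 = -2 + j)
(-1514 + I(-41, 11)) + N(-57, -23) = (-1514 + (-2 - 41)) + (-23)**2 = (-1514 - 43) + 529 = -1557 + 529 = -1028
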